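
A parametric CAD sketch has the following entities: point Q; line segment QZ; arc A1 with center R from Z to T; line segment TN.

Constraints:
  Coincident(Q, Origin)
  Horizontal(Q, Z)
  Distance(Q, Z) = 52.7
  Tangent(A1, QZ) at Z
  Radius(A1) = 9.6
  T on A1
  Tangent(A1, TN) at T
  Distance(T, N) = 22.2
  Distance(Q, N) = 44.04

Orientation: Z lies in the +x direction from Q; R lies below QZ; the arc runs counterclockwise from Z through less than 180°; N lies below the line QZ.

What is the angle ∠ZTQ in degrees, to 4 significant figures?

138.7°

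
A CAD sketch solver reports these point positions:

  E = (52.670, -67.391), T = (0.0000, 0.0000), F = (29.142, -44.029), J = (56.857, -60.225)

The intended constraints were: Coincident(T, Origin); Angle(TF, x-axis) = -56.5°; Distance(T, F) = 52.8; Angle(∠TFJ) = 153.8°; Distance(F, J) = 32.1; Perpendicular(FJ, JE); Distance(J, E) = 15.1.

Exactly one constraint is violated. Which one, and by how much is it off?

Distance(J, E) = 15.1 — off by 6.80.

T = (0.00, 0.00) ✓; TF at -56.50° ✓; |TF| = 52.80 ✓; ∠TFJ = 153.8° ✓; |FJ| = 32.10 ✓; ∠(FJ, JE) = 90.00° ✓; |JE| = 8.300 ✗.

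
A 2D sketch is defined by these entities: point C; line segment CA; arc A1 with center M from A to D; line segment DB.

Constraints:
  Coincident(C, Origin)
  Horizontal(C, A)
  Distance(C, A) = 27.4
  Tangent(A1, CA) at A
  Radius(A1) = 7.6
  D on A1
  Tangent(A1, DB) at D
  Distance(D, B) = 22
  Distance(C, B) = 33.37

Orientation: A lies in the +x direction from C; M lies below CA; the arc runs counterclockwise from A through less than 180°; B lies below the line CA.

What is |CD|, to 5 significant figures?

20.955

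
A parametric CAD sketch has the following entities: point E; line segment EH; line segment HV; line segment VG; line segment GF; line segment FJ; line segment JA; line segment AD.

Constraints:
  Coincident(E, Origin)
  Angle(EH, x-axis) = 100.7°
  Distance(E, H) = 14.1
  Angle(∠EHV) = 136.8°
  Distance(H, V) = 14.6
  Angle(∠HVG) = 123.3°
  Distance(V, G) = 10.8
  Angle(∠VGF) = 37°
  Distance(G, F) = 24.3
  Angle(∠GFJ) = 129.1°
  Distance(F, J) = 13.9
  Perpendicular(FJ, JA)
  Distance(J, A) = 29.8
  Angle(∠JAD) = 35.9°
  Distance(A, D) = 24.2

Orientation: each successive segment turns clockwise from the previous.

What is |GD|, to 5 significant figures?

17.351

E is at the origin; EH runs at 100.7° with length 14.1, so H = (-2.6179, 13.855). ∠EHV = 136.8° gives HV at 57.500° from the x-axis; with |HV| = 14.6, V = (5.2267, 26.168). ∠HVG = 123.3° gives VG at 0.80000° from the x-axis; with |VG| = 10.8, G = (16.026, 26.319). ∠VGF = 37.0° gives GF at -142.20° from the x-axis; with |GF| = 24.3, F = (-3.1751, 11.426). ∠GFJ = 129.1° gives FJ at 166.90° from the x-axis; with |FJ| = 13.9, J = (-16.713, 14.576). FJ ⟂ JA, so JA runs at 76.900°; with |JA| = 29.8, A = (-9.9592, 43.600). ∠JAD = 35.9° gives AD at -67.200° from the x-axis; with |AD| = 24.2, D = (-0.58132, 21.291). Then |GD| = |D − G| = 17.351.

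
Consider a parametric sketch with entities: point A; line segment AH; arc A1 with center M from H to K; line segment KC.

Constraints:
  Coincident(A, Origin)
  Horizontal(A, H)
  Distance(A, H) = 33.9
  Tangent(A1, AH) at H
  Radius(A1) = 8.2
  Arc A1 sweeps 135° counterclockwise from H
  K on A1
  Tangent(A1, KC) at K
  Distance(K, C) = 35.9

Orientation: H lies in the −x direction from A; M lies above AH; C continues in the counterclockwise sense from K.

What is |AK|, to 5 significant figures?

31.395

A is at the origin; AH is horizontal with |AH| = 33.9 and H on the −x side, so H = (-33.900, 0.0000). A1 meets AH tangentially, so MH is at right angles to AH, so M = H + (0, 8.2) = (-33.900, 8.2000). On A1, H sits at bearing -90° from M; a 135° counterclockwise sweep puts K at bearing 45°, so K = M + 8.2·(cos 45°, sin 45°) = (-28.102, 13.998). Then |AK| = |K − A| = 31.395.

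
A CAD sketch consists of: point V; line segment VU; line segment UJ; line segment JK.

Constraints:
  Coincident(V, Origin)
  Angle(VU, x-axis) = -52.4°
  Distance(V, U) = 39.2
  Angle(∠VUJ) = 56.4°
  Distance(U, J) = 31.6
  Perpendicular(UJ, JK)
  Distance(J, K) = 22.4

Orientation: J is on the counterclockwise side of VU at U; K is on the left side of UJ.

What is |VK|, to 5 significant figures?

14.256

∠VUJ = 56.4°, so UJ runs at -52.4° + (180° − 56.4°) = 71.200° from the x-axis; with |UJ| = 31.6, J = U + 31.6·(cos 71.200°, sin 71.200°) = (34.101, -1.1436). The perpendicularity gives JK at right angles to UJ; with |JK| = 22.4 on the left of UJ, K = J + 22.4·(-0.94665, 0.32227) = (12.896, 6.0751). Then |VK| = |K − V| = 14.256.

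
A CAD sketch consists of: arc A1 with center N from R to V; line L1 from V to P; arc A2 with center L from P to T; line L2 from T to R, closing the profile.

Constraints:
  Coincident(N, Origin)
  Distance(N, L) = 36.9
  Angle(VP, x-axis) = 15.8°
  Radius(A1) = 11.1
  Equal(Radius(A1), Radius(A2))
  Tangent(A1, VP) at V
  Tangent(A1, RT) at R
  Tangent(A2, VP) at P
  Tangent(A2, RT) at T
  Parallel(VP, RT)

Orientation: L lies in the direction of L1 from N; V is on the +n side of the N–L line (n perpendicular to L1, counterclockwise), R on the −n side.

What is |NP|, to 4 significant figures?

38.53

The slot axis is L1's direction at 15.8°, so u = (cos 15.8°, sin 15.8°) = (0.9622, 0.2723) and n = (−sin 15.8°, cos 15.8°) = (-0.2723, 0.9622). N is at the origin and L lies 36.9 along u from N, so L = 36.9·u = (35.51, 10.05). Tangency of A1 to both parallel lines with radius 11.1 puts V and R at N ± 11.1·n: V = (-3.022, 10.68), R = (3.022, -10.68). Equal radii place P and T the same way about L: P = L + 11.1·n = (32.48, 20.73), T = L − 11.1·n = (38.53, -0.6335). Then |NP| = |P − N| = 38.53.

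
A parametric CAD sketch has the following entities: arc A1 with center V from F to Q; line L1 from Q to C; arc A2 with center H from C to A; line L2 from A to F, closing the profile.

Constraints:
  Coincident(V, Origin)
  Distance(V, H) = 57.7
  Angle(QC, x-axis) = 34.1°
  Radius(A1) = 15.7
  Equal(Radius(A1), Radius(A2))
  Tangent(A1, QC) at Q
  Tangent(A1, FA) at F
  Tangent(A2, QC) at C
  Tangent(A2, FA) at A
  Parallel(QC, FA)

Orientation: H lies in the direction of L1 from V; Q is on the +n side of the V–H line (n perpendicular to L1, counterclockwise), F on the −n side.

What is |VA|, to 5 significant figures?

59.798

The slot axis is L1's direction at 34.1°, so u = (cos 34.1°, sin 34.1°) = (0.82806, 0.56064) and n = (−sin 34.1°, cos 34.1°) = (-0.56064, 0.82806). V is at the origin and H lies 57.7 along u from V, so H = 57.7·u = (47.779, 32.349). Tangency of A1 to both parallel lines with radius 15.7 puts Q and F at V ± 15.7·n: Q = (-8.8020, 13.001), F = (8.8020, -13.001). Equal radii place C and A the same way about H: C = H + 15.7·n = (38.977, 45.349), A = H − 15.7·n = (56.581, 19.348). Then |VA| = |A − V| = 59.798.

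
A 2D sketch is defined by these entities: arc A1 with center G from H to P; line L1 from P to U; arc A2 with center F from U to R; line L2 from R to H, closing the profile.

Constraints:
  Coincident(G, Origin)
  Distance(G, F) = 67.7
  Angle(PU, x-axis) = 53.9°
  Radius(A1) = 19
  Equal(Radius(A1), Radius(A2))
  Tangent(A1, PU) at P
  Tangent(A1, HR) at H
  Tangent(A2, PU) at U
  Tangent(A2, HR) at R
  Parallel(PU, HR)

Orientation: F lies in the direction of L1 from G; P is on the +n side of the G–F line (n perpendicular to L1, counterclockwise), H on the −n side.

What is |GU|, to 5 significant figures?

70.316

The slot axis is L1's direction at 53.9°, so u = (cos 53.9°, sin 53.9°) = (0.58920, 0.80799) and n = (−sin 53.9°, cos 53.9°) = (-0.80799, 0.58920). G is at the origin and F lies 67.7 along u from G, so F = 67.7·u = (39.889, 54.701). Tangency of A1 to both parallel lines with radius 19.0 puts P and H at G ± 19.0·n: P = (-15.352, 11.195), H = (15.352, -11.195). Equal radii place U and R the same way about F: U = F + 19.0·n = (24.537, 65.896), R = F − 19.0·n = (55.240, 43.506). Then |GU| = |U − G| = 70.316.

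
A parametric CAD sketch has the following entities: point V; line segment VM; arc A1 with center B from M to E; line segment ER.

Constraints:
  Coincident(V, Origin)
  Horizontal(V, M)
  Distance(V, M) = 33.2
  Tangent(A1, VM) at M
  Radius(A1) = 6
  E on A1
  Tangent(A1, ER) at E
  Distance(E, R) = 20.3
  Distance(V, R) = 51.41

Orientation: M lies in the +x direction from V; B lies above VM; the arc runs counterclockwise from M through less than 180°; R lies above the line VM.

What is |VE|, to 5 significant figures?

38.992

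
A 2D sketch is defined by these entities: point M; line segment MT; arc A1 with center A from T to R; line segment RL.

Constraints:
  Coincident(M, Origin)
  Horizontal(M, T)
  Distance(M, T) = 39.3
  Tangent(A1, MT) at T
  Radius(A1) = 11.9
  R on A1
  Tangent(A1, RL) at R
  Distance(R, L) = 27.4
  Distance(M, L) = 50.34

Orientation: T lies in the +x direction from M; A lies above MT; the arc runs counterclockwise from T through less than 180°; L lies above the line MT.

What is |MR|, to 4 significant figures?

52.12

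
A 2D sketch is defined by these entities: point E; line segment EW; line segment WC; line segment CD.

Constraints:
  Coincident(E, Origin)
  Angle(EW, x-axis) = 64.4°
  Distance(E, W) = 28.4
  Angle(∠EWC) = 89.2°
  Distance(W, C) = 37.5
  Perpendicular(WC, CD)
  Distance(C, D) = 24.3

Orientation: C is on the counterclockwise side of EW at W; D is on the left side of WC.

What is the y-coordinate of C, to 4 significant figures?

41.34

E is at the origin; EW runs at 64.4° with length 28.4, so W = 28.4·(cos 64.4°, sin 64.4°) = (12.27, 25.61). ∠EWC = 89.2°, so WC runs at 64.4° + (180° − 89.2°) = 155.2° from the x-axis; with |WC| = 37.5, C = W + 37.5·(cos 155.2°, sin 155.2°) = (-21.77, 41.34). So C.y = 41.34.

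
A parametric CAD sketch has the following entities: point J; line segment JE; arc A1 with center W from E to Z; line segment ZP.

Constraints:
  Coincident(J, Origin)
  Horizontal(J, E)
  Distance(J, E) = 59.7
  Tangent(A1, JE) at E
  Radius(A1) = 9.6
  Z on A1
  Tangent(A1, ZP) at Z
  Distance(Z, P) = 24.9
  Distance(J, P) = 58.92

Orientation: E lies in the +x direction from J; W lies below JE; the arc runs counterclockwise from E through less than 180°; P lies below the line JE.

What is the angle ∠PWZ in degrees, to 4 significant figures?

68.92°

Checks: |WZ| = 9.600 ✓; ∠(WZ, ZP) = 90.00° ✓; |ZP| = 24.90 ✓; |JP| = 58.92 ✓.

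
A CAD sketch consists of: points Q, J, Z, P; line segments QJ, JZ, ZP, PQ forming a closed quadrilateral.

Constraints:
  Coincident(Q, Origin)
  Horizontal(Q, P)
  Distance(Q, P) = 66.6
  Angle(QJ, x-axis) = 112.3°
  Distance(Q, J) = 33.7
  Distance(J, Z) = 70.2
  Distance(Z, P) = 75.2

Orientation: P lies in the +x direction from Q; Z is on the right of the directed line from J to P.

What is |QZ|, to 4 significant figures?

37.59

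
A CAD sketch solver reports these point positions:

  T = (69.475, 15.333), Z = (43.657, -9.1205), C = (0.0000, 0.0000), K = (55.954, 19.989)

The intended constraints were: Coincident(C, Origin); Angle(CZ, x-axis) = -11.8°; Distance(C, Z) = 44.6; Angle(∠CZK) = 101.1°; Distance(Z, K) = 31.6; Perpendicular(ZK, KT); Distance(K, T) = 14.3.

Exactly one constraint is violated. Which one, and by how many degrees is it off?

Perpendicular(ZK, KT) — off by 3.90°.

C = (0.00, 0.00) ✓; CZ at -11.80° ✓; |CZ| = 44.60 ✓; ∠CZK = 101.1° ✓; |ZK| = 31.60 ✓; ∠(ZK, KT) = 86.10° ✗; |KT| = 14.30 ✓.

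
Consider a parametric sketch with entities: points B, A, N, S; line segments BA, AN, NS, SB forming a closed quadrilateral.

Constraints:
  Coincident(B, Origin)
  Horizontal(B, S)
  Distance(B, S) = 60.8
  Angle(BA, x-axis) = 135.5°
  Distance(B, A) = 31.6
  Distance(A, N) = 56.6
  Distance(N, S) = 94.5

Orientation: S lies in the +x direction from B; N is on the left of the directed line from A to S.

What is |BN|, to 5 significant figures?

73.472

B is at the origin; BS is horizontal with |BS| = 60.8 and S in +x, so S = (60.8, 0). BA runs at 135.5° with |BA| = 31.6, so A = (-22.539, 22.149). N is determined by |AN| = 56.6 and |NS| = 94.5 together: it lies at the intersection of circle(A, 56.6) and circle(S, 94.5). With |AS| = 86.232, the foot of the radical line on AS is 9.9106 from A and the perpendicular offset is √(56.6² − 9.9106²) = 55.726. Taking the left-of-AS solution: N = (1.3526, 73.459).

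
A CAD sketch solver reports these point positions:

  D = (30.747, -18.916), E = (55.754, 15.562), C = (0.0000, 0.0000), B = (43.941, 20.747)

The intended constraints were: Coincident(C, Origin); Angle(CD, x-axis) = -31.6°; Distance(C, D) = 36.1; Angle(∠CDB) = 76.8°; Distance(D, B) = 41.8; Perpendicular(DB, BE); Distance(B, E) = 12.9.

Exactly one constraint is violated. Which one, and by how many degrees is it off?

Perpendicular(DB, BE) — off by 5.30°.

C = (0.00, 0.00) ✓; CD at -31.60° ✓; |CD| = 36.10 ✓; ∠CDB = 76.80° ✓; |DB| = 41.80 ✓; ∠(DB, BE) = 95.30° ✗; |BE| = 12.90 ✓.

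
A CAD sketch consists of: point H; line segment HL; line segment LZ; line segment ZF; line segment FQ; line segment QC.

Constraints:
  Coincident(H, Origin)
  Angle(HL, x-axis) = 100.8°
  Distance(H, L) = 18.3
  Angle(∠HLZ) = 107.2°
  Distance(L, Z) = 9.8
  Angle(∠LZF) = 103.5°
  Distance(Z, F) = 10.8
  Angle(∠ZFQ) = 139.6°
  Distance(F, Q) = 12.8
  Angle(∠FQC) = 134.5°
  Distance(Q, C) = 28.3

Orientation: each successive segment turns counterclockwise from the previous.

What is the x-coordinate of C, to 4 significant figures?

13.49

H is at the origin; HL runs at 100.8° with length 18.3, so L = (-3.429, 17.98). ∠HLZ = 107.2° gives LZ at 173.6° from the x-axis; with |LZ| = 9.8, Z = (-13.17, 19.07). ∠LZF = 103.5° gives ZF at -109.9° from the x-axis; with |ZF| = 10.8, F = (-16.84, 8.913). ∠ZFQ = 139.6° gives FQ at -69.50° from the x-axis; with |FQ| = 12.8, Q = (-12.36, -3.076). ∠FQC = 134.5° gives QC at -24.00° from the x-axis; with |QC| = 28.3, C = (13.49, -14.59). So C.x = 13.49.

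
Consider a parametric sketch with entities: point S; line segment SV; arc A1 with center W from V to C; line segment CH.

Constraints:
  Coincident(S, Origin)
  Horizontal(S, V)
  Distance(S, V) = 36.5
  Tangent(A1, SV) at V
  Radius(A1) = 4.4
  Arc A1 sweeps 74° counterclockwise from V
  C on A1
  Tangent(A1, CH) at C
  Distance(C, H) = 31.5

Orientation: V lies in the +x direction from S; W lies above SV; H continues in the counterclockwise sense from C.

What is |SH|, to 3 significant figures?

59.7

S is at the origin; SV is horizontal with |SV| = 36.5 and V on the +x side, so V = (36.5, 0.00). The tangent condition forces WV to be normal to SV, so W = V + (0, 4.4) = (36.5, 4.40). On A1, V sits at bearing -90° from W; a 74° counterclockwise sweep puts C at bearing -16°, so C = W + 4.4·(cos -16°, sin -16°) = (40.7, 3.19). Since A1 is tangent to CH there, WC ⟂ CH, so CH runs along (−sin -16°, cos -16°); with |CH| = 31.5, H = (49.4, 33.5). Then |SH| = |H − S| = 59.7.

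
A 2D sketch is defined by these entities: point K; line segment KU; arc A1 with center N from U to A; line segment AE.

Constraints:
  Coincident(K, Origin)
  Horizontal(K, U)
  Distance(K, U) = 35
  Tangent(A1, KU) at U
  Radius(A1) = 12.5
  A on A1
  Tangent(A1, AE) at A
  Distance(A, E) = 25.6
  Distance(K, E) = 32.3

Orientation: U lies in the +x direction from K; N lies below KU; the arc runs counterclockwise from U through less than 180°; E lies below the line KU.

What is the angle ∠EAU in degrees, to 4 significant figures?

148.3°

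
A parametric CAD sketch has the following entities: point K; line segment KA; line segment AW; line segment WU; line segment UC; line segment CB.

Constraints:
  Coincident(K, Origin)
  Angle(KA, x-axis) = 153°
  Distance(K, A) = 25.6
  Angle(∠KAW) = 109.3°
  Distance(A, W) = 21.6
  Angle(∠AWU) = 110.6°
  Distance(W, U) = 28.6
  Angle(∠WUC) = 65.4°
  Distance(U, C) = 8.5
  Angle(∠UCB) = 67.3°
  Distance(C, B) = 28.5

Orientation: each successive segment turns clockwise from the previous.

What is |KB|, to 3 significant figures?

50.3

K is at the origin; KA runs at 153.0° with length 25.6, so A = (-22.8, 11.6). ∠KAW = 109.3° gives AW at 82.3° from the x-axis; with |AW| = 21.6, W = (-19.9, 33.0). ∠AWU = 110.6° gives WU at 12.9° from the x-axis; with |WU| = 28.6, U = (7.96, 39.4). ∠WUC = 65.4° gives UC at -102° from the x-axis; with |UC| = 8.5, C = (6.24, 31.1). ∠UCB = 67.3° gives CB at 146° from the x-axis; with |CB| = 28.5, B = (-17.3, 47.2). Then |KB| = |B − K| = 50.3.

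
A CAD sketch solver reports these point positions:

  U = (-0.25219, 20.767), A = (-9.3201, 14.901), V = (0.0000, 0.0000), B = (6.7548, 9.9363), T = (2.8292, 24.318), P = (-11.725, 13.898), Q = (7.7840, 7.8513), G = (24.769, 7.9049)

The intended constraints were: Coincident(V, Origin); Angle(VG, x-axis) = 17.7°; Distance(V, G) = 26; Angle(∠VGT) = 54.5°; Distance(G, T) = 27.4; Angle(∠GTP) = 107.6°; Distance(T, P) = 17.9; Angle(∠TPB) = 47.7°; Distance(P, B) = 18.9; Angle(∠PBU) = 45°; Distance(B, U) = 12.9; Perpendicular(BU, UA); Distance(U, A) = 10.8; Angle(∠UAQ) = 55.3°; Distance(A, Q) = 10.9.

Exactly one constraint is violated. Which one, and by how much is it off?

Distance(A, Q) = 10.9 — off by 7.60.

V = (0.00, 0.00) ✓; VG at 17.70° ✓; |VG| = 26.00 ✓; ∠VGT = 54.50° ✓; |GT| = 27.40 ✓; ∠GTP = 107.6° ✓; |TP| = 17.90 ✓; ∠TPB = 47.70° ✓; |PB| = 18.90 ✓; ∠PBU = 45.00° ✓; |BU| = 12.90 ✓; ∠(BU, UA) = 90.00° ✓; |UA| = 10.80 ✓; ∠UAQ = 55.30° ✓; |AQ| = 18.50 ✗.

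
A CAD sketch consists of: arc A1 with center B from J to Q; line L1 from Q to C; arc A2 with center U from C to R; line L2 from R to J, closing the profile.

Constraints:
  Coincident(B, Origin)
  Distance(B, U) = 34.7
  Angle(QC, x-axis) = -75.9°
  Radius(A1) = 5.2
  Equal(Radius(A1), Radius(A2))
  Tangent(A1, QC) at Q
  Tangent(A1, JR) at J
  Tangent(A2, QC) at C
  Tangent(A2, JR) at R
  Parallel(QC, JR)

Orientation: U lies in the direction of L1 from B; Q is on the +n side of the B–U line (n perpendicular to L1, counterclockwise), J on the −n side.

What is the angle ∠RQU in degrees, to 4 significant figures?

8.161°

Tangency of A1 to both parallel lines with radius 5.2 puts Q and J at B ± 5.2·n: Q = (5.043, 1.267), J = (-5.043, -1.267). Equal radii place C and R the same way about U: C = U + 5.2·n = (13.50, -32.39), R = U − 5.2·n = (3.410, -34.92). Then cos ∠RQU = QR·QU / (|QR||QU|), giving 8.161°.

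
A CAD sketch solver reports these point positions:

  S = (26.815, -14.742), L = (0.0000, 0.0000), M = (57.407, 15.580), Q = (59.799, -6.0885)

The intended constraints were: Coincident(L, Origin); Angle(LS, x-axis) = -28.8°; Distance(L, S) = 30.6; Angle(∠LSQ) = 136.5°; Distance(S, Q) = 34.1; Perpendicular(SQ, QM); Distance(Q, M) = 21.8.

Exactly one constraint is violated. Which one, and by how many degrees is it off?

Perpendicular(SQ, QM) — off by 8.40°.

L = (0.00, 0.00) ✓; LS at -28.80° ✓; |LS| = 30.60 ✓; ∠LSQ = 136.5° ✓; |SQ| = 34.10 ✓; ∠(SQ, QM) = 81.60° ✗; |QM| = 21.80 ✓.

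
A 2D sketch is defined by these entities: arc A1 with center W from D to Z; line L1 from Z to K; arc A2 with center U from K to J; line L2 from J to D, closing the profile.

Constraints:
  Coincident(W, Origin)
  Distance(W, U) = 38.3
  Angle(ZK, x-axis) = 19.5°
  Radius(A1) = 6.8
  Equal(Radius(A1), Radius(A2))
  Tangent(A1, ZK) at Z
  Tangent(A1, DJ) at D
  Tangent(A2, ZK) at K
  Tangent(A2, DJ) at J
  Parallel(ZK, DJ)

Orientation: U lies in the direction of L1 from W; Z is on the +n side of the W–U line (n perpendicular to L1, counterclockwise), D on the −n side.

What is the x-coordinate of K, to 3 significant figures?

33.8

The slot axis is L1's direction at 19.5°, so u = (cos 19.5°, sin 19.5°) = (0.943, 0.334) and n = (−sin 19.5°, cos 19.5°) = (-0.334, 0.943). W is at the origin and U lies 38.3 along u from W, so U = 38.3·u = (36.1, 12.8). Tangency of A1 to both parallel lines with radius 6.8 puts Z and D at W ± 6.8·n: Z = (-2.27, 6.41), D = (2.27, -6.41). Equal radii place K and J the same way about U: K = U + 6.8·n = (33.8, 19.2), J = U − 6.8·n = (38.4, 6.37). So K.x = 33.8.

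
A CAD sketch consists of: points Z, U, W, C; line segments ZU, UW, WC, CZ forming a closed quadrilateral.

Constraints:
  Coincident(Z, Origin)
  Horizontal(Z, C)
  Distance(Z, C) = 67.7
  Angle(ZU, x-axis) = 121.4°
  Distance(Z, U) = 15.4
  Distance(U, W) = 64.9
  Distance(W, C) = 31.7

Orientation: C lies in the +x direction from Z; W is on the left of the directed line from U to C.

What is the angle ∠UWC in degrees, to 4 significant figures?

99.65°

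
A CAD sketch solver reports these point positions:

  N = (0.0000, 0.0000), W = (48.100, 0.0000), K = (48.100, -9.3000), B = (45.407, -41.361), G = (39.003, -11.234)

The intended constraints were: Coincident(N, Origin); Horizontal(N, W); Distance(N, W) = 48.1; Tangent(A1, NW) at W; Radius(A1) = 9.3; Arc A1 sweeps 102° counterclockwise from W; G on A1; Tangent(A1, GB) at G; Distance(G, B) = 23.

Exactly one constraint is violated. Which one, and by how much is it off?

Distance(G, B) = 23 — off by 7.80.

N = (0.00, 0.00) ✓; N.y = 0.00, W.y = 0.00 ✓; |NW| = 48.10 ✓; ∠(KW, WN) = 90.00° ✓; |KW| = 9.300 ✓; bearing(K→G) − bearing(K→W) = 102.0° ✓; |KG| = 9.300 ✓; ∠(KG, GB) = 90.00° ✓; |GB| = 30.80 ✗.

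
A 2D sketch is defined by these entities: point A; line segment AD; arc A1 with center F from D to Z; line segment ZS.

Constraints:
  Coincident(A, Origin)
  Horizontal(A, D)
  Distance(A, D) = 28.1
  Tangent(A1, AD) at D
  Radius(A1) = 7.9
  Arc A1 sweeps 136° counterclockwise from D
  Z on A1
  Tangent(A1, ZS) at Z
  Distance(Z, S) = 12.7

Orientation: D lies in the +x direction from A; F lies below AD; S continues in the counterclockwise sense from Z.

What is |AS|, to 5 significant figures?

38.858

On A1, D sits at bearing 90° from F; a 136° counterclockwise sweep puts Z at bearing 226°, so Z = F + 7.9·(cos 226°, sin 226°) = (22.612, -13.583). The tangent condition forces FZ to be normal to ZS, so ZS runs along (−sin 226°, cos 226°); with |ZS| = 12.7, S = (31.748, -22.405). Then |AS| = |S − A| = 38.858.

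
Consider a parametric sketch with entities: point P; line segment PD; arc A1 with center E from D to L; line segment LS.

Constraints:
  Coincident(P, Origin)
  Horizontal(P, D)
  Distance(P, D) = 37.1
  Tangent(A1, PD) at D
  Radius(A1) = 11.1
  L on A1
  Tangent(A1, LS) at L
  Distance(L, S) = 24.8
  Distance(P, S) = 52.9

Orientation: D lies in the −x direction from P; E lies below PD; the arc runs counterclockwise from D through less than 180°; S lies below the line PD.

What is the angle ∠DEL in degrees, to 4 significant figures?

115.3°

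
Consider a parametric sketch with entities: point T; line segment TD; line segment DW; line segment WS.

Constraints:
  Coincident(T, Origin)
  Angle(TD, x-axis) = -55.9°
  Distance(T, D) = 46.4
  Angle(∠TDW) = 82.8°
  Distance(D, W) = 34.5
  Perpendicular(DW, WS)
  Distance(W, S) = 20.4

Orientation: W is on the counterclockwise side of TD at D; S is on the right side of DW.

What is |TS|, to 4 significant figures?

72.36

T is at the origin; TD runs at -55.9° with length 46.4, so D = 46.4·(cos -55.9°, sin -55.9°) = (26.01, -38.42). ∠TDW = 82.8°, so DW runs at -55.9° + (180° − 82.8°) = 41.30° from the x-axis; with |DW| = 34.5, W = D + 34.5·(cos 41.30°, sin 41.30°) = (51.93, -15.65). The perpendicularity gives WS at right angles to DW; with |WS| = 20.4 on the right of DW, S = W + 20.4·(0.6600, -0.7513) = (65.40, -30.98). Then |TS| = |S − T| = 72.36.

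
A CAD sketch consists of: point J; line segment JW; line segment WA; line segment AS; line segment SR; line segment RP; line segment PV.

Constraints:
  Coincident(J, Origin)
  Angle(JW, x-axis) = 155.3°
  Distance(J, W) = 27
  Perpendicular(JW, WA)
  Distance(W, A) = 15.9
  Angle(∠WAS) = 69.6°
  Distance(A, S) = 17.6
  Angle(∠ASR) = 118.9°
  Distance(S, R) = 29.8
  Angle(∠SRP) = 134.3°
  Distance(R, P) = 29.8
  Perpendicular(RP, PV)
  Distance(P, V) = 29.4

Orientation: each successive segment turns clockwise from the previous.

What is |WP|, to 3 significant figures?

43.5

J is at the origin; JW runs at 155.3° with length 27.0, so W = (-24.5, 11.3). JW is perpendicular to WA, so WA runs at 65.3°; with |WA| = 15.9, A = (-17.9, 25.7). ∠WAS = 69.6° gives AS at -45.1° from the x-axis; with |AS| = 17.6, S = (-5.46, 13.3). ∠ASR = 118.9° gives SR at -106° from the x-axis; with |SR| = 29.8, R = (-13.8, -15.4). ∠SRP = 134.3° gives RP at -152° from the x-axis; with |RP| = 29.8, P = (-40.1, -29.4). Then |WP| = |P − W| = 43.5.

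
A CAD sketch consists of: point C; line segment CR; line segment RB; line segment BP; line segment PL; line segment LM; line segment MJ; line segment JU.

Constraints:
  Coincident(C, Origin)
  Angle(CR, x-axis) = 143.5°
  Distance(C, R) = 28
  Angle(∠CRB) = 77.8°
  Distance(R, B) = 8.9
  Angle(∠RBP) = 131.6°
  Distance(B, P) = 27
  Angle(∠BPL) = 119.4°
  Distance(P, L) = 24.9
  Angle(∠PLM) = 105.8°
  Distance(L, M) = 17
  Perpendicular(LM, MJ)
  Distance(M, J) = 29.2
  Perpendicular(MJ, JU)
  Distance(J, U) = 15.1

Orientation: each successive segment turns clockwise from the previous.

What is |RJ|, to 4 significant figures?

14.04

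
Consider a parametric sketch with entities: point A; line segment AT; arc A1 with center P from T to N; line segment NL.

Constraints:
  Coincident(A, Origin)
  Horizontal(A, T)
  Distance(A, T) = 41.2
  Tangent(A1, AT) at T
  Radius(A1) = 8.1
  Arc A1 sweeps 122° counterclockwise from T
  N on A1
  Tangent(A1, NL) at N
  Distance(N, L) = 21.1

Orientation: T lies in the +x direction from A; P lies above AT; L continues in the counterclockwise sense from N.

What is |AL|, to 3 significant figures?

47.7

On A1, T sits at bearing -90° from P; a 122° counterclockwise sweep puts N at bearing 32°, so N = P + 8.1·(cos 32°, sin 32°) = (48.1, 12.4). The tangent condition forces PN to be normal to NL, so NL runs along (−sin 32°, cos 32°); with |NL| = 21.1, L = (36.9, 30.3). Then |AL| = |L − A| = 47.7.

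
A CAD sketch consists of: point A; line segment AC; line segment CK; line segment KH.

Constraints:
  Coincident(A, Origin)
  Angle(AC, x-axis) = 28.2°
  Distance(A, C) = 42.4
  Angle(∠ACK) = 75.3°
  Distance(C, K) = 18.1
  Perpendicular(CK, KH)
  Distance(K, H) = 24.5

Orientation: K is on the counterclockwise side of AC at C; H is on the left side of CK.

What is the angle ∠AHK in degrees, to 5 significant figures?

156.03°

∠ACK = 75.3°, so CK runs at 28.2° + (180° − 75.3°) = 132.90° from the x-axis; with |CK| = 18.1, K = C + 18.1·(cos 132.90°, sin 132.90°) = (25.046, 33.295). CK ⟂ KH; with |KH| = 24.5 on the left of CK, H = K + 24.5·(-0.73254, -0.68072) = (7.0989, 16.618). Then cos ∠AHK = HA·HK / (|HA||HK|), giving 156.03°.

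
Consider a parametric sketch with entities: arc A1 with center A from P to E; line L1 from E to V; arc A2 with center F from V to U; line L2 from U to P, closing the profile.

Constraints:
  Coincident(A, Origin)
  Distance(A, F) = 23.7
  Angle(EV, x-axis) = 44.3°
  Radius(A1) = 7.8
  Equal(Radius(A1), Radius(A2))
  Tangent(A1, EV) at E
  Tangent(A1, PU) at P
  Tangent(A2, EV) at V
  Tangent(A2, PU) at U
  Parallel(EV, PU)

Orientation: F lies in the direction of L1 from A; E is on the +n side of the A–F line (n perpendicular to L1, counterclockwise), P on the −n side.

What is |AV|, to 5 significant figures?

24.951

The slot axis is L1's direction at 44.3°, so u = (cos 44.3°, sin 44.3°) = (0.71569, 0.69842) and n = (−sin 44.3°, cos 44.3°) = (-0.69842, 0.71569). A is at the origin and F lies 23.7 along u from A, so F = 23.7·u = (16.962, 16.552). Tangency of A1 to both parallel lines with radius 7.8 puts E and P at A ± 7.8·n: E = (-5.4476, 5.5824), P = (5.4476, -5.5824). Equal radii place V and U the same way about F: V = F + 7.8·n = (11.514, 22.135), U = F − 7.8·n = (22.410, 10.970). Then |AV| = |V − A| = 24.951.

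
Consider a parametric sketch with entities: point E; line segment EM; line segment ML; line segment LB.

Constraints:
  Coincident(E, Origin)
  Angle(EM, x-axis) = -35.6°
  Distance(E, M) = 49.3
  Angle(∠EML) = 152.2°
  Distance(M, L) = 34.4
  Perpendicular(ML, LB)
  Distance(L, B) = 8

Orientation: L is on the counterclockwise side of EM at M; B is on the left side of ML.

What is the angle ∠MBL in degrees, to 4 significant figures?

76.91°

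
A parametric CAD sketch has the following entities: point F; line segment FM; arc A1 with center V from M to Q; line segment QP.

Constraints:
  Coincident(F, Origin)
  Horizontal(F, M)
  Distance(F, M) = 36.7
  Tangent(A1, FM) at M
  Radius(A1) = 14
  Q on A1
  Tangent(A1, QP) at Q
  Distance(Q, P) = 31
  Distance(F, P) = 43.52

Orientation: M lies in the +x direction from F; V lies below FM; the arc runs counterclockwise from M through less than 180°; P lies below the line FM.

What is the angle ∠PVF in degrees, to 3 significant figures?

72.4°

Checks: |VQ| = 14.00 ✓; ∠(VQ, QP) = 90.00° ✓; |QP| = 31.00 ✓; |FP| = 43.52 ✓.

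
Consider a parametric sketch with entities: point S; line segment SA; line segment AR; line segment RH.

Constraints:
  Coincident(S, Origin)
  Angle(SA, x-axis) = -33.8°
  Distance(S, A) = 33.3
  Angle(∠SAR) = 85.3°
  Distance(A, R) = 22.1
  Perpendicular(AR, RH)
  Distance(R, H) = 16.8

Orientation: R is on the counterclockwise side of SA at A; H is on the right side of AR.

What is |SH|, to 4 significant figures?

53.61

S is at the origin; SA runs at -33.8° with length 33.3, so A = 33.3·(cos -33.8°, sin -33.8°) = (27.67, -18.52). ∠SAR = 85.3°, so AR runs at -33.8° + (180° − 85.3°) = 60.90° from the x-axis; with |AR| = 22.1, R = A + 22.1·(cos 60.90°, sin 60.90°) = (38.42, 0.7857). AR ⟂ RH; with |RH| = 16.8 on the right of AR, H = R + 16.8·(0.8738, -0.4863) = (53.10, -7.385). Then |SH| = |H − S| = 53.61.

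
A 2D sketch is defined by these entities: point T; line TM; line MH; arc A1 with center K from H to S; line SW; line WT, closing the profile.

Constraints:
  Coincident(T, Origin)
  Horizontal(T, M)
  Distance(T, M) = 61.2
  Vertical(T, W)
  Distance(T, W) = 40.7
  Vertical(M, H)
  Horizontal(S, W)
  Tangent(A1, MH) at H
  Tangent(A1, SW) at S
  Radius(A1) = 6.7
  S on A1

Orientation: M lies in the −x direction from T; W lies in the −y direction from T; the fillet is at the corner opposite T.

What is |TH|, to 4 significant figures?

70.01

T is at the origin; T and M share the same y with |TM| = 61.2 and M on the −x side, so M = (-61.20, 0.000). TW is vertical with |TW| = 40.7 and W on the −y side, so W = (0.000, -40.70). The virtual corner opposite T is at (-61.20, -40.70). Tangency of A1 to MH means the radius KH is perpendicular to MH and the tangent condition forces KS to be normal to SW, with radius 6.7, so the center K sits 6.7 in from both sides at K = (-54.50, -34.00). That places the tangent points at H = (-61.20, -34.00) on MH and S = (-54.50, -40.70) on SW. Then |TH| = |H − T| = 70.01.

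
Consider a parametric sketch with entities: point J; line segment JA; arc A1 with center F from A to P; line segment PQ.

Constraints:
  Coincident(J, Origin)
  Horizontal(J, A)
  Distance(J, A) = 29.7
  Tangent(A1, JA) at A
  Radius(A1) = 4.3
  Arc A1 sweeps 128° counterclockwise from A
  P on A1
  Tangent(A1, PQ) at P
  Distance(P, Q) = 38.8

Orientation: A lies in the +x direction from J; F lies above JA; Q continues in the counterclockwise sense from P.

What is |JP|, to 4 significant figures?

33.81

J is at the origin; J and A share the same y with |JA| = 29.7 and A on the +x side, so A = (29.70, 0.000). Since A1 is tangent to JA there, FA ⟂ JA, so F = A + (0, 4.3) = (29.70, 4.300). On A1, A sits at bearing -90° from F; a 128° counterclockwise sweep puts P at bearing 38°, so P = F + 4.3·(cos 38°, sin 38°) = (33.09, 6.947). Then |JP| = |P − J| = 33.81.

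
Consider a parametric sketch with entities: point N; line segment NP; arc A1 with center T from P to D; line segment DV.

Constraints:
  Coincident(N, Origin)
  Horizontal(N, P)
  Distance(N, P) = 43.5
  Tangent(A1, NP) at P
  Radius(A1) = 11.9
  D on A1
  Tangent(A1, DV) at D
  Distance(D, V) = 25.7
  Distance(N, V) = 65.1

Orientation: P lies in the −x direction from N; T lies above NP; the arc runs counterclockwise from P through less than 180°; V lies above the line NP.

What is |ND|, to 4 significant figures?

40.11

N is at the origin; NP is horizontal with |NP| = 43.5 and P on the −x side, so P = (-43.50, 0.000). The tangent condition forces TP to be normal to NP, so T = P + (0, 11.9) = (-43.50, 11.90). Since TD ⟂ DV (tangency), |TV| = √(11.9² + 25.7²) = 28.32 regardless of where D sits on A1. So V lies on both circle(N, 65.1) and circle(T, 28.32); the above-NP intersection is V = (-52.25, 38.84). D is the foot of the tangent from V: D = (-34.77, 19.99).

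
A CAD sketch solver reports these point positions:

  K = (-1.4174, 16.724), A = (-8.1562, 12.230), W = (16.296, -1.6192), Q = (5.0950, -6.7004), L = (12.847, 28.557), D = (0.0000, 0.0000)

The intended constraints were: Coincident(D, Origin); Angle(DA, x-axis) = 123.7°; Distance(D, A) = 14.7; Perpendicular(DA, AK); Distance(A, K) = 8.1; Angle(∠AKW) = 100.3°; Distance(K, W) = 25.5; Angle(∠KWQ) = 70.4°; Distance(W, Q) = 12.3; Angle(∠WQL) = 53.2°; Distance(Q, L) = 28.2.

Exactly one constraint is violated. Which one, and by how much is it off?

Distance(Q, L) = 28.2 — off by 7.90.

D = (0.00, 0.00) ✓; DA at 123.7° ✓; |DA| = 14.70 ✓; ∠(DA, AK) = 90.00° ✓; |AK| = 8.100 ✓; ∠AKW = 100.3° ✓; |KW| = 25.50 ✓; ∠KWQ = 70.40° ✓; |WQ| = 12.30 ✓; ∠WQL = 53.20° ✓; |QL| = 36.10 ✗.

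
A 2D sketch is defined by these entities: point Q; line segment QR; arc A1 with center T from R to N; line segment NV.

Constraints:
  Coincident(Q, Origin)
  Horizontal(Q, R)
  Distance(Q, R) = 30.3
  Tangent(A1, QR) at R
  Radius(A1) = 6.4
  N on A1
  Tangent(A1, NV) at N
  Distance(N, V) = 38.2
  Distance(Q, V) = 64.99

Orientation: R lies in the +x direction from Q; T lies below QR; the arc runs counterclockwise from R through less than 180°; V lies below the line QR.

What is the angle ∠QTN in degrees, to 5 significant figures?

56.861°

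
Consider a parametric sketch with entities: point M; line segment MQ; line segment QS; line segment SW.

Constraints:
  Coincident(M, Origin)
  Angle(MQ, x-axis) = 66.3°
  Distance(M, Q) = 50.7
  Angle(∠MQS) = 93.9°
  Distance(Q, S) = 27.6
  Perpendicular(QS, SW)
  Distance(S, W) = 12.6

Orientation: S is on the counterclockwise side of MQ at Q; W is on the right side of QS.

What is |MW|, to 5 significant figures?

70.399

∠MQS = 93.9°, so QS runs at 66.3° + (180° − 93.9°) = 152.40° from the x-axis; with |QS| = 27.6, S = Q + 27.6·(cos 152.40°, sin 152.40°) = (-4.0805, 59.211). The perpendicularity gives SW at right angles to QS; with |SW| = 12.6 on the right of QS, W = S + 12.6·(0.46330, 0.88620) = (1.7571, 70.377). Then |MW| = |W − M| = 70.399.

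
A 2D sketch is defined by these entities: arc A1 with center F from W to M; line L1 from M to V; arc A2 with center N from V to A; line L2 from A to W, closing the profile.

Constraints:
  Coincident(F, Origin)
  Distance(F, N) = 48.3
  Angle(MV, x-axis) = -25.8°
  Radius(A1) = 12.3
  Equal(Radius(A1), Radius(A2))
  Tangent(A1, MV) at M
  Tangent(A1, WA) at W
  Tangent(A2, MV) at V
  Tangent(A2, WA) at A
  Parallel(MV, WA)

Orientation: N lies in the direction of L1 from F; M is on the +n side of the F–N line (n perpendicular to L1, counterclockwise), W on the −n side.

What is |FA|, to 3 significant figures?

49.8

The slot axis is L1's direction at -25.8°, so u = (cos -25.8°, sin -25.8°) = (0.900, -0.435) and n = (−sin -25.8°, cos -25.8°) = (0.435, 0.900). F is at the origin and N lies 48.3 along u from F, so N = 48.3·u = (43.5, -21.0). Tangency of A1 to both parallel lines with radius 12.3 puts M and W at F ± 12.3·n: M = (5.35, 11.1), W = (-5.35, -11.1). Equal radii place V and A the same way about N: V = N + 12.3·n = (48.8, -9.95), A = N − 12.3·n = (38.1, -32.1). Then |FA| = |A − F| = 49.8.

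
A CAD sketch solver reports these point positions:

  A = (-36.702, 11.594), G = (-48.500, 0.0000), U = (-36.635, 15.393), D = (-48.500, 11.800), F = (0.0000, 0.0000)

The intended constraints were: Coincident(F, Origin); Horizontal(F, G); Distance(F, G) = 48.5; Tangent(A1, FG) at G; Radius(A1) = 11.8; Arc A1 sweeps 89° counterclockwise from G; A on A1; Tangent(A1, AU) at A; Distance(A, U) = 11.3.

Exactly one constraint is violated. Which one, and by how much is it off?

Distance(A, U) = 11.3 — off by 7.50.

F = (0.00, 0.00) ✓; F.y = 0.00, G.y = 0.00 ✓; |FG| = 48.50 ✓; ∠(DG, GF) = 90.00° ✓; |DG| = 11.80 ✓; bearing(D→A) − bearing(D→G) = 89.00° ✓; |DA| = 11.80 ✓; ∠(DA, AU) = 90.01° ✓; |AU| = 3.800 ✗.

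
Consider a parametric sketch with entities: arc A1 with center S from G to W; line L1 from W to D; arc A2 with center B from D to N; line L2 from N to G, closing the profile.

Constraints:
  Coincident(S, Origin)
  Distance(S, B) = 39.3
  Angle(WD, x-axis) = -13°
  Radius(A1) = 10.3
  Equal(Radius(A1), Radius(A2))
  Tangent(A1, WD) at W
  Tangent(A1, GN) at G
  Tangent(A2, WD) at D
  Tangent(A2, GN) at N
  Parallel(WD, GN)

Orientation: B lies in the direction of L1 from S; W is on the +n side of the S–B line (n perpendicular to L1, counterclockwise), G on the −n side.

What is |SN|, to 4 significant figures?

40.63

Tangency of A1 to both parallel lines with radius 10.3 puts W and G at S ± 10.3·n: W = (2.317, 10.04), G = (-2.317, -10.04). Equal radii place D and N the same way about B: D = B + 10.3·n = (40.61, 1.195), N = B − 10.3·n = (35.98, -18.88). Then |SN| = |N − S| = 40.63.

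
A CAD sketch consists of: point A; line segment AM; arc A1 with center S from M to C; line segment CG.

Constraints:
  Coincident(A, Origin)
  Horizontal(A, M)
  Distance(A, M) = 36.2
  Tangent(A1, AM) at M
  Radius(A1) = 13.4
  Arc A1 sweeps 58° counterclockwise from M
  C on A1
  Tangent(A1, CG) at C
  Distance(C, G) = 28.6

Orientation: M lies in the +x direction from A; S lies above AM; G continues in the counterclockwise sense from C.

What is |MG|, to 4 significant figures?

40.46

A is at the origin; A and M share the same y with |AM| = 36.2 and M on the +x side, so M = (36.20, 0.000). The tangent condition forces SM to be normal to AM, so S = M + (0, 13.4) = (36.20, 13.40). On A1, M sits at bearing -90° from S; a 58° counterclockwise sweep puts C at bearing -32°, so C = S + 13.4·(cos -32°, sin -32°) = (47.56, 6.299). Since A1 is tangent to CG there, SC ⟂ CG, so CG runs along (−sin -32°, cos -32°); with |CG| = 28.6, G = (62.72, 30.55). Then |MG| = |G − M| = 40.46.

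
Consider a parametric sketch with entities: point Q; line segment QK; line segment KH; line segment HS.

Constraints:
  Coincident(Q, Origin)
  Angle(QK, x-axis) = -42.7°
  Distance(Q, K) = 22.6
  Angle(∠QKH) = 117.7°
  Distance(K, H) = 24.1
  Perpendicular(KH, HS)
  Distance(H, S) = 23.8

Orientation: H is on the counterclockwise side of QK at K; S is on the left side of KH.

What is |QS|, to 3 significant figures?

34.8

Q is at the origin; QK runs at -42.7° with length 22.6, so K = 22.6·(cos -42.7°, sin -42.7°) = (16.6, -15.3). ∠QKH = 117.7°, so KH runs at -42.7° + (180° − 117.7°) = 19.6° from the x-axis; with |KH| = 24.1, H = K + 24.1·(cos 19.6°, sin 19.6°) = (39.3, -7.24). KH ⟂ HS; with |HS| = 23.8 on the left of KH, S = H + 23.8·(-0.335, 0.942) = (31.3, 15.2). Then |QS| = |S − Q| = 34.8.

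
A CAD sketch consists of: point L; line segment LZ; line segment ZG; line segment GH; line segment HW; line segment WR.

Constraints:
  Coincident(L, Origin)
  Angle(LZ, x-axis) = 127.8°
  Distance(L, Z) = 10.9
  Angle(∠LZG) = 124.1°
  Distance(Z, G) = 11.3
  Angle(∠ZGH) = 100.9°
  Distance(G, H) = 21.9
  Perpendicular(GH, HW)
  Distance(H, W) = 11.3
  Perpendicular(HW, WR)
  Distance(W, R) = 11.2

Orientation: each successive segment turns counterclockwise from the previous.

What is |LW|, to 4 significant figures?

17.97

L is at the origin; LZ runs at 127.8° with length 10.9, so Z = (-6.681, 8.613). ∠LZG = 124.1° gives ZG at -176.3° from the x-axis; with |ZG| = 11.3, G = (-17.96, 7.883). ∠ZGH = 100.9° gives GH at -97.20° from the x-axis; with |GH| = 21.9, H = (-20.70, -13.84). GH ⟂ HW, so HW runs at -7.200°; with |HW| = 11.3, W = (-9.491, -15.26). Then |LW| = |W − L| = 17.97.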